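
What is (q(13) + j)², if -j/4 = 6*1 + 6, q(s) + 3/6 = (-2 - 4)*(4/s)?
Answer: 1713481/676 ≈ 2534.7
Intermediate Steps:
q(s) = -½ - 24/s (q(s) = -½ + (-2 - 4)*(4/s) = -½ - 24/s)
j = -48 (j = -4*(6*1 + 6) = -4*(6 + 6) = -4*12 = -48)
(q(13) + j)² = ((½)*(-48 - 1*13)/13 - 48)² = ((½)*(1/13)*(-48 - 13) - 48)² = ((½)*(1/13)*(-61) - 48)² = (-61/26 - 48)² = (-1309/26)² = 1713481/676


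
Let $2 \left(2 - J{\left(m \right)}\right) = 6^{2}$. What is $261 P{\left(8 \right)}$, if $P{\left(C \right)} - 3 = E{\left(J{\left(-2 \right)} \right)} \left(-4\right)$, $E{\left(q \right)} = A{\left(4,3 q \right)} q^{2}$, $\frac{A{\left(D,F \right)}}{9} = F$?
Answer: $115458831$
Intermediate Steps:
$A{\left(D,F \right)} = 9 F$
$J{\left(m \right)} = -16$ ($J{\left(m \right)} = 2 - \frac{6^{2}}{2} = 2 - 18 = -16$)
$E{\left(q \right)} = 27 q^{3}$ ($E{\left(q \right)} = 9 \cdot 3 q q^{2} = 27 q q^{2} = 27 q^{3}$)
$P{\left(C \right)} = 442371$ ($P{\left(C \right)} = 3 + 27 \left(-16\right)^{3} \left(-4\right) = 3 + 27 \left(-4096\right) \left(-4\right) = 3 - -442368 = 3 + 442368 = 442371$)
$261 P{\left(8 \right)} = 261 \cdot 442371 = 115458831$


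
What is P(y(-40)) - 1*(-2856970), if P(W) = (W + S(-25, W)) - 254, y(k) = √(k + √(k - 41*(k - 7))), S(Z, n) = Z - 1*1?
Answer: 2856690 + √(-40 + √1887) ≈ 2.8567e+6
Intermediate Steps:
S(Z, n) = -1 + Z (S(Z, n) = Z - 1 = -1 + Z)
y(k) = √(k + √(287 - 40*k)) (y(k) = √(k + √(k - 41*(-7 + k))) = √(k + √(k + (287 - 41*k))) = √(k + √(287 - 40*k)))
P(W) = -280 + W (P(W) = (W + (-1 - 25)) - 254 = (W - 26) - 254 = (-26 + W) - 254 = -280 + W)
P(y(-40)) - 1*(-2856970) = (-280 + √(-40 + √(287 - 40*(-40)))) - 1*(-2856970) = (-280 + √(-40 + √(287 + 1600))) + 2856970 = (-280 + √(-40 + √1887)) + 2856970 = 2856690 + √(-40 + √1887)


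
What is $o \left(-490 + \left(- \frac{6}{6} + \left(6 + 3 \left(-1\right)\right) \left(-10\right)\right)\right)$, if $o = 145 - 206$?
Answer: $31781$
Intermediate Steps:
$o = -61$
$o \left(-490 + \left(- \frac{6}{6} + \left(6 + 3 \left(-1\right)\right) \left(-10\right)\right)\right) = - 61 \left(-490 + \left(- \frac{6}{6} + \left(6 + 3 \left(-1\right)\right) \left(-10\right)\right)\right) = - 61 \left(-490 + \left(\left(-6\right) \frac{1}{6} + \left(6 - 3\right) \left(-10\right)\right)\right) = - 61 \left(-490 + \left(-1 + 3 \left(-10\right)\right)\right) = - 61 \left(-490 - 31\right) = \left(-61\right) \left(-521\right) = 31781$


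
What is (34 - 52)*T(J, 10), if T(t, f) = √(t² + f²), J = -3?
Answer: -18*√109 ≈ -187.93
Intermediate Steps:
T(t, f) = √(f² + t²)
(34 - 52)*T(J, 10) = (34 - 52)*√(10² + (-3)²) = -18*√(100 + 9) = -18*√109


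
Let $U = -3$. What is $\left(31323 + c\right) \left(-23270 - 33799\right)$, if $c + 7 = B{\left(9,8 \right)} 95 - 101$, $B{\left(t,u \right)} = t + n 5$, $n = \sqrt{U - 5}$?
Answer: $-1830202830 - 54215550 i \sqrt{2} \approx -1.8302 \cdot 10^{9} - 7.6672 \cdot 10^{7} i$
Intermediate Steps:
$n = 2 i \sqrt{2}$ ($n = \sqrt{-3 - 5} = \sqrt{-8} = 2 i \sqrt{2} \approx 2.8284 i$)
$B{\left(t,u \right)} = t + 10 i \sqrt{2}$ ($B{\left(t,u \right)} = t + 2 i \sqrt{2} \cdot 5 = t + 10 i \sqrt{2}$)
$c = 747 + 950 i \sqrt{2}$ ($c = -7 - \left(101 - \left(9 + 10 i \sqrt{2}\right) 95\right) = -7 + \left(\left(855 + 950 i \sqrt{2}\right) - 101\right) = -7 + \left(754 + 950 i \sqrt{2}\right) = 747 + 950 i \sqrt{2} \approx 747.0 + 1343.5 i$)
$\left(31323 + c\right) \left(-23270 - 33799\right) = \left(31323 + \left(747 + 950 i \sqrt{2}\right)\right) \left(-23270 - 33799\right) = \left(32070 + 950 i \sqrt{2}\right) \left(-57069\right) = -1830202830 - 54215550 i \sqrt{2}$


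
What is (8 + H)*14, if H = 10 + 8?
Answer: 364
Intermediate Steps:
H = 18
(8 + H)*14 = (8 + 18)*14 = 26*14 = 364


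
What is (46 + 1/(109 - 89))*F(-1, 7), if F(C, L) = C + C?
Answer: -921/10 ≈ -92.100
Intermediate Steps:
F(C, L) = 2*C
(46 + 1/(109 - 89))*F(-1, 7) = (46 + 1/(109 - 89))*(2*(-1)) = (46 + 1/20)*(-2) = (921/20)*(-2) = -921/10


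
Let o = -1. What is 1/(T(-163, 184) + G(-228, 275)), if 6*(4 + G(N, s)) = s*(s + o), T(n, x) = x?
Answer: 3/38215 ≈ 7.8503e-5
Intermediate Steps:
G(N, s) = -4 + s*(-1 + s)/6 (G(N, s) = -4 + (s*(s - 1))/6 = -4 + (s*(-1 + s))/6 = -4 + s*(-1 + s)/6)
1/(T(-163, 184) + G(-228, 275)) = 1/(184 + (-4 - ⅙*275 + (⅙)*275²)) = 1/(184 + (-4 - 275/6 + (⅙)*75625)) = 1/(184 + (-4 - 275/6 + 75625/6)) = 1/(184 + 37663/3) = 1/(38215/3) = 3/38215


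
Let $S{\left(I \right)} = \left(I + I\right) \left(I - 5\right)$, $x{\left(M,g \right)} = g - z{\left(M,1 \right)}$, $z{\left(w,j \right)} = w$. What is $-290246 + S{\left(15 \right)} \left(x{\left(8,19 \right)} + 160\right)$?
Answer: $-238946$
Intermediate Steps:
$x{\left(M,g \right)} = g - M$
$S{\left(I \right)} = 2 I \left(-5 + I\right)$
$-290246 + S{\left(15 \right)} \left(x{\left(8,19 \right)} + 160\right) = -290246 + 2 \cdot 15 \left(-5 + 15\right) \left(\left(19 - 8\right) + 160\right) = -290246 + 2 \cdot 15 \cdot 10 \left(\left(19 - 8\right) + 160\right) = -290246 + 300 \left(11 + 160\right) = -290246 + 300 \cdot 171 = -290246 + 51300 = -238946$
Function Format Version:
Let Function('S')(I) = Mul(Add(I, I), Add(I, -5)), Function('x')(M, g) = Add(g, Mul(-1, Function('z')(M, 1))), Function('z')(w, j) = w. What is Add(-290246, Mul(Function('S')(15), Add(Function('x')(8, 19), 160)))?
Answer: -238946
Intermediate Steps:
Function('x')(M, g) = Add(g, Mul(-1, M))
Function('S')(I) = Mul(2, I, Add(-5, I)) (Function('S')(I) = Mul(Mul(2, I), Add(-5, I)) = Mul(2, I, Add(-5, I)))
Add(-290246, Mul(Function('S')(15), Add(Function('x')(8, 19), 160))) = Add(-290246, Mul(Mul(2, 15, Add(-5, 15)), Add(Add(19, Mul(-1, 8)), 160))) = Add(-290246, Mul(Mul(2, 15, 10), Add(Add(19, -8), 160))) = Add(-290246, Mul(300, Add(11, 160))) = Add(-290246, Mul(300, 171)) = Add(-290246, 51300) = -238946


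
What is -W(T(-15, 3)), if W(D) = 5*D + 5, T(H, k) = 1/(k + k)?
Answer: -35/6 ≈ -5.8333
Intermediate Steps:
T(H, k) = 1/(2*k)
W(D) = 5 + 5*D
-W(T(-15, 3)) = -(5 + 5*((1/2)/3)) = -(5 + 5*((1/2)*(1/3))) = -(5 + 5*(1/6)) = -(5 + 5/6) = -1*35/6 = -35/6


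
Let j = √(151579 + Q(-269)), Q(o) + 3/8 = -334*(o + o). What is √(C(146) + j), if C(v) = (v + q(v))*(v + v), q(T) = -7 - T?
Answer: √(-8176 + 7*√108170)/2 ≈ 38.32*I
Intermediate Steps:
Q(o) = -3/8 - 668*o (Q(o) = -3/8 - 334*(o + o) = -3/8 - 668*o)
j = 7*√108170/4 (j = √(151579 + (-3/8 - 668*(-269))) = √(151579 + (-3/8 + 179692)) = √(151579 + 1437533/8) = √(2650165/8) = 7*√108170/4 ≈ 575.56)
C(v) = -14*v (C(v) = (v + (-7 - v))*(v + v) = -14*v)
√(C(146) + j) = √(-14*146 + 7*√108170/4) = √(-2044 + 7*√108170/4)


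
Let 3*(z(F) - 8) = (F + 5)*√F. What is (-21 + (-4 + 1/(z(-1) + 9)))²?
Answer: 4260433840/6848689 + 1566528*I/6848689 ≈ 622.08 + 0.22873*I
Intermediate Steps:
z(F) = 8 + √F*(5 + F)/3 (z(F) = 8 + ((F + 5)*√F)/3 = 8 + ((5 + F)*√F)/3 = 8 + (√F*(5 + F))/3 = 8 + √F*(5 + F)/3)
(-21 + (-4 + 1/(z(-1) + 9)))² = (-21 + (-4 + 1/((8 + (-1)^(3/2)/3 + 5*√(-1)/3) + 9)))² = (-21 + (-4 + 1/((8 + (-I)/3 + 5*I/3) + 9)))² = (-21 + (-4 + 1/((8 - I/3 + 5*I/3) + 9)))² = (-21 + (-4 + 1/((8 + 4*I/3) + 9)))² = (-21 + (-4 + 1/(17 + 4*I/3)))² = (-21 + (-4 + 9*(17 - 4*I/3)/2617))² = (-25 + 9*(17 - 4*I/3)/2617)²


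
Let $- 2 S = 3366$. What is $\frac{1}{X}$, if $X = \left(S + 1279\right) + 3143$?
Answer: $\frac{1}{2739} \approx 0.0003651$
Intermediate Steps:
$S = -1683$ ($S = \left(- \frac{1}{2}\right) 3366 = -1683$)
$X = 2739$ ($X = \left(-1683 + 1279\right) + 3143 = -404 + 3143 = 2739$)
$\frac{1}{X} = \frac{1}{2739}$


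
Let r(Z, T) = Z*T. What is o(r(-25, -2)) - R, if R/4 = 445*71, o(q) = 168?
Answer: -126212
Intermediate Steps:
r(Z, T) = T*Z
R = 126380 (R = 4*(445*71) = 4*31595 = 126380)
o(r(-25, -2)) - R = 168 - 1*126380 = 168 - 126380 = -126212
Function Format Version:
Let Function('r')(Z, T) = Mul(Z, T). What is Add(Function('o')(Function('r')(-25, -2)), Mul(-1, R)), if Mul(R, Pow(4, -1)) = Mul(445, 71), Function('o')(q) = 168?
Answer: -126212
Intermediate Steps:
Function('r')(Z, T) = Mul(T, Z)
R = 126380 (R = Mul(4, Mul(445, 71)) = Mul(4, 31595) = 126380)
Add(Function('o')(Function('r')(-25, -2)), Mul(-1, R)) = Add(168, Mul(-1, 126380)) = Add(168, -126380) = -126212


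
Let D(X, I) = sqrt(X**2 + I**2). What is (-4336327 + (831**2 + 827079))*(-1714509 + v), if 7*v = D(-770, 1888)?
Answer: 4832664229683 - 5637374*sqrt(1039361)/7 ≈ 4.8318e+12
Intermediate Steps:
D(X, I) = sqrt(I**2 + X**2)
v = 2*sqrt(1039361)/7 (v = sqrt(1888**2 + (-770)**2)/7 = sqrt(3564544 + 592900)/7 = sqrt(4157444)/7 = (2*sqrt(1039361))/7 = 2*sqrt(1039361)/7 ≈ 291.28)
(-4336327 + (831**2 + 827079))*(-1714509 + v) = (-4336327 + (831**2 + 827079))*(-1714509 + 2*sqrt(1039361)/7) = (-4336327 + (690561 + 827079))*(-1714509 + 2*sqrt(1039361)/7) = (-4336327 + 1517640)*(-1714509 + 2*sqrt(1039361)/7) = -2818687*(-1714509 + 2*sqrt(1039361)/7) = 4832664229683 - 5637374*sqrt(1039361)/7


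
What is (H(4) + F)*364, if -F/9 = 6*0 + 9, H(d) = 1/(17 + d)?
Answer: -88400/3 ≈ -29467.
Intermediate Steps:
F = -81 (F = -9*(6*0 + 9) = -9*(0 + 9) = -9*9 = -81)
(H(4) + F)*364 = (1/(17 + 4) - 81)*364 = (1/21 - 81)*364 = -1700/21*364 = -88400/3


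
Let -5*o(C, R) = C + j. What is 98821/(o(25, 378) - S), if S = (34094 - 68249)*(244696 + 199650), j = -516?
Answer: 494105/75883188641 ≈ 6.5114e-6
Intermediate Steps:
o(C, R) = 516/5 - C/5 (o(C, R) = -(C - 516)/5 = -(-516 + C)/5 = 516/5 - C/5)
S = -15176637630 (S = -34155*444346 = -15176637630)
98821/(o(25, 378) - S) = 98821/((516/5 - ⅕*25) - 1*(-15176637630)) = 98821/((516/5 - 5) + 15176637630) = 98821/(491/5 + 15176637630) = 98821/(75883188641/5) = 98821*(5/75883188641) = 494105/75883188641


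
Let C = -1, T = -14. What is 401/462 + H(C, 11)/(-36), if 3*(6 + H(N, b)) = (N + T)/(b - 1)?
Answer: 5813/5544 ≈ 1.0485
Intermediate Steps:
H(N, b) = -6 + (-14 + N)/(3*(-1 + b)) (H(N, b) = -6 + ((N - 14)/(b - 1))/3 = -6 + ((-14 + N)/(-1 + b))/3 = -6 + (-14 + N)/(3*(-1 + b)))
401/462 + H(C, 11)/(-36) = 401/462 + ((4 - 1 - 18*11)/(3*(-1 + 11)))/(-36) = 401*(1/462) + ((⅓)*(4 - 1 - 198)/10)*(-1/36) = 401/462 + ((⅓)*(⅒)*(-195))*(-1/36) = 401/462 - 13/2*(-1/36) = 401/462 + 13/72 = 5813/5544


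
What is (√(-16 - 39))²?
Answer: -55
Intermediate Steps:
(√(-16 - 39))² = (√(-55))² = (I*√55)² = -55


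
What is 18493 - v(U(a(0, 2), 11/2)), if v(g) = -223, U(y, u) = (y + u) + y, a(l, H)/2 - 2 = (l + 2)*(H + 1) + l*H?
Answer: 18716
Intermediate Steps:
a(l, H) = 4 + 2*H*l + 2*(1 + H)*(2 + l) (a(l, H) = 4 + 2*((l + 2)*(H + 1) + l*H) = 4 + 2*((2 + l)*(1 + H) + H*l) = 4 + 2*((1 + H)*(2 + l) + H*l) = 4 + 2*(H*l + (1 + H)*(2 + l)) = 4 + (2*H*l + 2*(1 + H)*(2 + l)) = 4 + 2*H*l + 2*(1 + H)*(2 + l))
U(y, u) = u + 2*y (U(y, u) = (u + y) + y = u + 2*y)
18493 - v(U(a(0, 2), 11/2)) = 18493 - 1*(-223) = 18493 + 223 = 18716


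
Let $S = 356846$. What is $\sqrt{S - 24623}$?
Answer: $\sqrt{332223} \approx 576.39$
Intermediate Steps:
$\sqrt{S - 24623} = \sqrt{356846 - 24623} = \sqrt{332223}$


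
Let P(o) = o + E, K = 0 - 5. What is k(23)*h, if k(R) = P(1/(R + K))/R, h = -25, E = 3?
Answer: -1375/414 ≈ -3.3213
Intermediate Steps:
K = -5
P(o) = 3 + o (P(o) = o + 3 = 3 + o)
k(R) = (3 + 1/(-5 + R))/R (k(R) = (3 + 1/(R - 5))/R = (3 + 1/(-5 + R))/R)
k(23)*h = ((-14 + 3*23)/(23*(-5 + 23)))*(-25) = ((1/23)*(-14 + 69)/18)*(-25) = ((1/23)*(1/18)*55)*(-25) = (55/414)*(-25) = -1375/414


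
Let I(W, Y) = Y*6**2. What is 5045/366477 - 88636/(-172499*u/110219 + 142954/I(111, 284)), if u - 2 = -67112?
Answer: -18003641619125257981/21690481892811995211 ≈ -0.83002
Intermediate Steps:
u = -67110 (u = 2 - 67112 = -67110)
I(W, Y) = 36*Y (I(W, Y) = Y*36 = 36*Y)
5045/366477 - 88636/(-172499*u/110219 + 142954/I(111, 284)) = 5045/366477 - 88636/(-172499/(110219/(-67110)) + 142954/((36*284))) = 5045*(1/366477) - 88636/(-172499/(110219*(-1/67110)) + 142954/10224) = 5045/366477 - 88636/(-172499/(-110219/67110) + 142954*(1/10224)) = 5045/366477 - 88636/(-172499*(-67110/110219) + 71477/5112) = 5045/366477 - 88636/(11576407890/110219 + 71477/5112) = 5045/366477 - 88636/59186475257143/563439528 = 5045/366477 - 88636*563439528/59186475257143 = 5045/366477 - 49941026003808/59186475257143 = -18003641619125257981/21690481892811995211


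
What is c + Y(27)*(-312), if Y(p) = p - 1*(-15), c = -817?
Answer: -13921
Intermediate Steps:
Y(p) = 15 + p (Y(p) = p + 15 = 15 + p)
c + Y(27)*(-312) = -817 + (15 + 27)*(-312) = -817 + 42*(-312) = -817 - 13104 = -13921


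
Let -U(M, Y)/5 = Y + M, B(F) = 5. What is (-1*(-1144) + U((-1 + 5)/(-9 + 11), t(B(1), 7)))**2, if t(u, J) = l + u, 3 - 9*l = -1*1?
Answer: 99221521/81 ≈ 1.2250e+6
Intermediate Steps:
l = 4/9 (l = 1/3 - (-1)/9 = 1/3 - 1/9*(-1) = 1/3 + 1/9 = 4/9 ≈ 0.44444)
t(u, J) = 4/9 + u
U(M, Y) = -5*M - 5*Y (U(M, Y) = -5*(Y + M) = -5*(M + Y) = -5*M - 5*Y)
(-1*(-1144) + U((-1 + 5)/(-9 + 11), t(B(1), 7)))**2 = (-1*(-1144) + (-5*(-1 + 5)/(-9 + 11) - 5*(4/9 + 5)))**2 = (1144 + (-20/2 - 5*49/9))**2 = (1144 + (-20/2 - 245/9))**2 = (1144 + (-5*2 - 245/9))**2 = (1144 + (-10 - 245/9))**2 = (1144 - 335/9)**2 = (9961/9)**2 = 99221521/81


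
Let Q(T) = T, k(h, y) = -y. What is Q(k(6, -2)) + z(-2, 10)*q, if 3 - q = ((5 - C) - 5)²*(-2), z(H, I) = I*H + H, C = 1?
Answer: -108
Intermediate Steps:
z(H, I) = H + H*I (z(H, I) = H*I + H = H + H*I)
q = 5 (q = 3 - ((5 - 1*1) - 5)²*(-2) = 3 - ((5 - 1) - 5)²*(-2) = 3 - (4 - 5)²*(-2) = 3 - (-1)²*(-2) = 3 - (-2) = 3 - 1*(-2) = 3 + 2 = 5)
Q(k(6, -2)) + z(-2, 10)*q = -1*(-2) - 2*(1 + 10)*5 = 2 - 2*11*5 = 2 - 22*5 = 2 - 110 = -108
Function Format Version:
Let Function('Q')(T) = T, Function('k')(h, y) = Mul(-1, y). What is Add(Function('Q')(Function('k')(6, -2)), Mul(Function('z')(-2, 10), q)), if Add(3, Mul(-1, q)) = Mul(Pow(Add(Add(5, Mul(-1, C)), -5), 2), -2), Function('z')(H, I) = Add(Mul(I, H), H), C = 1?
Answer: -108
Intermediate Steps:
Function('z')(H, I) = Add(H, Mul(H, I)) (Function('z')(H, I) = Add(Mul(H, I), H) = Add(H, Mul(H, I)))
q = 5 (q = Add(3, Mul(-1, Mul(Pow(Add(Add(5, Mul(-1, 1)), -5), 2), -2))) = Add(3, Mul(-1, Mul(Pow(Add(Add(5, -1), -5), 2), -2))) = Add(3, Mul(-1, Mul(Pow(Add(4, -5), 2), -2))) = Add(3, Mul(-1, Mul(Pow(-1, 2), -2))) = Add(3, Mul(-1, Mul(1, -2))) = Add(3, Mul(-1, -2)) = Add(3, 2) = 5)
Add(Function('Q')(Function('k')(6, -2)), Mul(Function('z')(-2, 10), q)) = Add(Mul(-1, -2), Mul(Mul(-2, Add(1, 10)), 5)) = Add(2, Mul(Mul(-2, 11), 5)) = Add(2, Mul(-22, 5)) = Add(2, -110) = -108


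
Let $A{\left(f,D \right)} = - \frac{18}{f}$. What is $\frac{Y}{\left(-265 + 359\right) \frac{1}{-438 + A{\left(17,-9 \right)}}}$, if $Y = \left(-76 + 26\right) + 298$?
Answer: $- \frac{925536}{799} \approx -1158.4$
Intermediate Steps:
$Y = 248$ ($Y = -50 + 298 = 248$)
$\frac{Y}{\left(-265 + 359\right) \frac{1}{-438 + A{\left(17,-9 \right)}}} = \frac{248}{\left(-265 + 359\right) \frac{1}{-438 - \frac{18}{17}}} = \frac{248}{94 \frac{1}{-438 - \frac{18}{17}}} = \frac{248}{94 \frac{1}{- \frac{7464}{17}}} = \frac{248}{94 \left(- \frac{17}{7464}\right)} = \frac{248}{- \frac{799}{3732}} = 248 \left(- \frac{3732}{799}\right) = - \frac{925536}{799}$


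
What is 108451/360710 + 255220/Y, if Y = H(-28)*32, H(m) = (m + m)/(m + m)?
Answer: 1643997797/206120 ≈ 7975.9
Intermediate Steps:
H(m) = 1 (H(m) = (2*m)/((2*m)) = (2*m)*(1/(2*m)) = 1)
Y = 32 (Y = 1*32 = 32)
108451/360710 + 255220/Y = 108451/360710 + 255220/32 = 108451*(1/360710) + 255220*(1/32) = 15493/51530 + 63805/8 = 1643997797/206120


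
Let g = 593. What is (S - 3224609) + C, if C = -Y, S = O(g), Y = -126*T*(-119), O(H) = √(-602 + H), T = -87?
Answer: -1920131 + 3*I ≈ -1.9201e+6 + 3.0*I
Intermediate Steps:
Y = -1304478 (Y = -126*(-87)*(-119) = 10962*(-119) = -1304478)
S = 3*I (S = √(-602 + 593) = √(-9) = 3*I ≈ 3.0*I)
C = 1304478 (C = -1*(-1304478) = 1304478)
(S - 3224609) + C = (3*I - 3224609) + 1304478 = (-3224609 + 3*I) + 1304478 = -1920131 + 3*I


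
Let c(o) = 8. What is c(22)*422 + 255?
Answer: 3631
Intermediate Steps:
c(22)*422 + 255 = 8*422 + 255 = 3376 + 255 = 3631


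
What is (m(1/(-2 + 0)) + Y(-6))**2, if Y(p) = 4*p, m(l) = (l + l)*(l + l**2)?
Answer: 9025/16 ≈ 564.06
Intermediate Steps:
m(l) = 2*l*(l + l**2) (m(l) = (2*l)*(l + l**2) = 2*l*(l + l**2))
(m(1/(-2 + 0)) + Y(-6))**2 = (2*(1/(-2 + 0))**2*(1 + 1/(-2 + 0)) + 4*(-6))**2 = (2*(1/(-2))**2*(1 + 1/(-2)) - 24)**2 = (2*(-1/2)**2*(1 - 1/2) - 24)**2 = (2*(1/4)*(1/2) - 24)**2 = (1/4 - 24)**2 = (-95/4)**2 = 9025/16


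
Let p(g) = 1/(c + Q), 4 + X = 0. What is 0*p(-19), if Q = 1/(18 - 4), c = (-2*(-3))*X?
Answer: 0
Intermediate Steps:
X = -4 (X = -4 + 0 = -4)
c = -24 (c = -2*(-3)*(-4) = 6*(-4) = -24)
Q = 1/14 ≈ 0.071429
p(g) = -14/335 (p(g) = 1/(-24 + 1/14) = 1/(-335/14) = -14/335)
0*p(-19) = 0*(-14/335) = 0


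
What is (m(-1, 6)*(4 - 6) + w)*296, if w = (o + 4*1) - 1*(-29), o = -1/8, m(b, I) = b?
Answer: 10323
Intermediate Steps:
o = -1/8 (o = -1*1/8 = -1/8 ≈ -0.12500)
w = 263/8 (w = (-1/8 + 4*1) - 1*(-29) = (-1/8 + 4) + 29 = 31/8 + 29 = 263/8 ≈ 32.875)
(m(-1, 6)*(4 - 6) + w)*296 = (-(4 - 6) + 263/8)*296 = (-1*(-2) + 263/8)*296 = (2 + 263/8)*296 = (279/8)*296 = 10323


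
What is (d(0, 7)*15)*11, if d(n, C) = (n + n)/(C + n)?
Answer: 0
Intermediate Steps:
d(n, C) = 2*n/(C + n) (d(n, C) = (2*n)/(C + n) = 2*n/(C + n))
(d(0, 7)*15)*11 = ((2*0/(7 + 0))*15)*11 = ((2*0/7)*15)*11 = ((2*0*(⅐))*15)*11 = (0*15)*11 = 0*11 = 0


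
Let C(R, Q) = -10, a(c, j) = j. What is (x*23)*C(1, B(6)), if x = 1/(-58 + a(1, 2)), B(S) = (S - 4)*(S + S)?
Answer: 115/28 ≈ 4.1071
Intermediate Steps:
B(S) = 2*S*(-4 + S) (B(S) = (-4 + S)*(2*S) = 2*S*(-4 + S))
x = -1/56 (x = 1/(-58 + 2) = 1/(-56) = -1/56 ≈ -0.017857)
(x*23)*C(1, B(6)) = -1/56*23*(-10) = -23/56*(-10) = 115/28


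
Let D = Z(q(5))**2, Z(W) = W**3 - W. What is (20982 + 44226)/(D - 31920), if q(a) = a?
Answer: -2717/730 ≈ -3.7219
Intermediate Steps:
D = 14400 (D = (5**3 - 1*5)**2 = (125 - 5)**2 = 120**2 = 14400)
(20982 + 44226)/(D - 31920) = (20982 + 44226)/(14400 - 31920) = 65208/(-17520) = 65208*(-1/17520) = -2717/730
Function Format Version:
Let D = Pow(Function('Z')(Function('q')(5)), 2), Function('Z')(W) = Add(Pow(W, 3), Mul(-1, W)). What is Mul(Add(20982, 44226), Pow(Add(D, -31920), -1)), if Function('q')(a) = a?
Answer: Rational(-2717, 730) ≈ -3.7219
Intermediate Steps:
D = 14400 (D = Pow(Add(Pow(5, 3), Mul(-1, 5)), 2) = Pow(Add(125, -5), 2) = Pow(120, 2) = 14400)
Mul(Add(20982, 44226), Pow(Add(D, -31920), -1)) = Mul(Add(20982, 44226), Pow(Add(14400, -31920), -1)) = Mul(65208, Pow(-17520, -1)) = Mul(65208, Rational(-1, 17520)) = Rational(-2717, 730)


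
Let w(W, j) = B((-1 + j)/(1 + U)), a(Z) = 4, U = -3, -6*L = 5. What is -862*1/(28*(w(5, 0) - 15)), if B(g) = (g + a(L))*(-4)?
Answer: 431/462 ≈ 0.93290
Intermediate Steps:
L = -5/6 (L = -1/6*5 = -5/6 ≈ -0.83333)
B(g) = -16 - 4*g (B(g) = (g + 4)*(-4) = (4 + g)*(-4) = -16 - 4*g)
w(W, j) = -18 + 2*j (w(W, j) = -16 - 4*(-1 + j)/(1 - 3) = -16 - 4*(-1 + j)/(-2) = -16 - 4*(-1 + j)*(-1)/2 = -16 - 4*(1/2 - j/2) = -16 + (-2 + 2*j) = -18 + 2*j)
-862*1/(28*(w(5, 0) - 15)) = -862*1/(28*((-18 + 2*0) - 15)) = -862*1/(28*((-18 + 0) - 15)) = -862*1/(28*(-18 - 15)) = -862/((-33*28)) = -862/(-924) = -862*(-1/924) = 431/462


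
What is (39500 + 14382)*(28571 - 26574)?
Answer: 107602354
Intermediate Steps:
(39500 + 14382)*(28571 - 26574) = 53882*1997 = 107602354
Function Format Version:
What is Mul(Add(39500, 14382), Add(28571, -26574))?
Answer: 107602354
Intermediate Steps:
Mul(Add(39500, 14382), Add(28571, -26574)) = Mul(53882, 1997) = 107602354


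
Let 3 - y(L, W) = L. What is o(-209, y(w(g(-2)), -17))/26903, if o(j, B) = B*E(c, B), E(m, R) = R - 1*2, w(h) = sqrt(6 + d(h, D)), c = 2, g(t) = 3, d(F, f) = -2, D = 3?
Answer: -1/26903 ≈ -3.7171e-5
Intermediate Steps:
w(h) = 2 (w(h) = sqrt(6 - 2) = sqrt(4) = 2)
E(m, R) = -2 + R (E(m, R) = R - 2 = -2 + R)
y(L, W) = 3 - L
o(j, B) = B*(-2 + B)
o(-209, y(w(g(-2)), -17))/26903 = ((3 - 1*2)*(-2 + (3 - 1*2)))/26903 = ((3 - 2)*(-2 + (3 - 2)))*(1/26903) = (1*(-2 + 1))*(1/26903) = (1*(-1))*(1/26903) = -1*1/26903 = -1/26903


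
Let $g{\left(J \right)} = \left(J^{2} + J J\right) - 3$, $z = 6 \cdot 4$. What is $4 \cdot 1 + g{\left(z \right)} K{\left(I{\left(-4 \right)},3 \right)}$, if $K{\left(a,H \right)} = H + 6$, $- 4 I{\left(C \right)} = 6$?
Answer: $10345$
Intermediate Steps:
$z = 24$
$I{\left(C \right)} = - \frac{3}{2}$ ($I{\left(C \right)} = \left(- \frac{1}{4}\right) 6 = - \frac{3}{2}$)
$K{\left(a,H \right)} = 6 + H$
$g{\left(J \right)} = -3 + 2 J^{2}$ ($g{\left(J \right)} = \left(J^{2} + J^{2}\right) - 3 = 2 J^{2} - 3 = -3 + 2 J^{2}$)
$4 \cdot 1 + g{\left(z \right)} K{\left(I{\left(-4 \right)},3 \right)} = 4 \cdot 1 + \left(-3 + 2 \cdot 24^{2}\right) \left(6 + 3\right) = 4 + \left(-3 + 2 \cdot 576\right) 9 = 4 + \left(-3 + 1152\right) 9 = 4 + 1149 \cdot 9 = 4 + 10341 = 10345$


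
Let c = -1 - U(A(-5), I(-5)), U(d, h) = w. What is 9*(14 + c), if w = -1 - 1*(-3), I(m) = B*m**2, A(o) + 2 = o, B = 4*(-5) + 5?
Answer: 99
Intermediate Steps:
B = -15 (B = -20 + 5 = -15)
A(o) = -2 + o
I(m) = -15*m**2
w = 2 (w = -1 + 3 = 2)
U(d, h) = 2
c = -3 (c = -1 - 1*2 = -1 - 2 = -3)
9*(14 + c) = 9*(14 - 3) = 9*11 = 99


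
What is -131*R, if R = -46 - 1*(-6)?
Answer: 5240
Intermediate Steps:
R = -40 (R = -46 + 6 = -40)
-131*R = -131*(-40) = 5240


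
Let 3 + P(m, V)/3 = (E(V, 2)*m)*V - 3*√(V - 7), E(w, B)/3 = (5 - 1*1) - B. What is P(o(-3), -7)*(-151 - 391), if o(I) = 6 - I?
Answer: 619506 + 4878*I*√14 ≈ 6.1951e+5 + 18252.0*I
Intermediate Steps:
E(w, B) = 12 - 3*B (E(w, B) = 3*((5 - 1*1) - B) = 3*((5 - 1) - B) = 3*(4 - B) = 12 - 3*B)
P(m, V) = -9 - 9*√(-7 + V) + 18*V*m (P(m, V) = -9 + 3*(((12 - 3*2)*m)*V - 3*√(V - 7)) = -9 + 3*(((12 - 6)*m)*V - 3*√(-7 + V)) = -9 + 3*((6*m)*V - 3*√(-7 + V)) = -9 + 3*(6*V*m - 3*√(-7 + V)) = -9 + 3*(-3*√(-7 + V) + 6*V*m) = -9 + (-9*√(-7 + V) + 18*V*m) = -9 - 9*√(-7 + V) + 18*V*m)
P(o(-3), -7)*(-151 - 391) = (-9 - 9*√(-7 - 7) + 18*(-7)*(6 - 1*(-3)))*(-151 - 391) = (-9 - 9*I*√14 + 18*(-7)*(6 + 3))*(-542) = (-9 - 9*I*√14 + 18*(-7)*9)*(-542) = (-9 - 9*I*√14 - 1134)*(-542) = (-1143 - 9*I*√14)*(-542) = 619506 + 4878*I*√14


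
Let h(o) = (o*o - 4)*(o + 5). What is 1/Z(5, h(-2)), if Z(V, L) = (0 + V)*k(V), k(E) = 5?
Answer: 1/25 ≈ 0.040000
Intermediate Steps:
h(o) = (-4 + o²)*(5 + o) (h(o) = (o² - 4)*(5 + o) = (-4 + o²)*(5 + o))
Z(V, L) = 5*V (Z(V, L) = (0 + V)*5 = V*5 = 5*V)
1/Z(5, h(-2)) = 1/(5*5) = 1/25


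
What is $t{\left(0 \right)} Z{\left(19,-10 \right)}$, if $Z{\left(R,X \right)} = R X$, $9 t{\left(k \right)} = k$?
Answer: $0$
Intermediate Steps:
$t{\left(k \right)} = \frac{k}{9}$
$t{\left(0 \right)} Z{\left(19,-10 \right)} = \frac{1}{9} \cdot 0 \cdot 19 \left(-10\right) = 0 \left(-190\right) = 0$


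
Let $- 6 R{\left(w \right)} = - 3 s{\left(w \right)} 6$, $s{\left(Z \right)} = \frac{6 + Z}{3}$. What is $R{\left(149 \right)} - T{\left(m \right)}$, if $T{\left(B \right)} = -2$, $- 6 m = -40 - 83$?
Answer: $157$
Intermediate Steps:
$s{\left(Z \right)} = 2 + \frac{Z}{3}$ ($s{\left(Z \right)} = \left(6 + Z\right) \frac{1}{3} = 2 + \frac{Z}{3}$)
$m = \frac{41}{2}$ ($m = - \frac{-40 - 83}{6} = \left(- \frac{1}{6}\right) \left(-123\right) = \frac{41}{2} \approx 20.5$)
$R{\left(w \right)} = 6 + w$ ($R{\left(w \right)} = - \frac{- 3 \left(2 + \frac{w}{3}\right) 6}{6} = - \frac{\left(-6 - w\right) 6}{6} = - \frac{-36 - 6 w}{6} = 6 + w$)
$R{\left(149 \right)} - T{\left(m \right)} = \left(6 + 149\right) - -2 = 155 + 2 = 157$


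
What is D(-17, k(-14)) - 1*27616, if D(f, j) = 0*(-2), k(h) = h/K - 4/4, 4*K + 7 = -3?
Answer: -27616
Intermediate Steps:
K = -5/2 (K = -7/4 + (1/4)*(-3) = -7/4 - 3/4 = -5/2 ≈ -2.5000)
k(h) = -1 - 2*h/5 (k(h) = h/(-5/2) - 4/4 = h*(-2/5) - 4*1/4 = -2*h/5 - 1 = -1 - 2*h/5)
D(f, j) = 0
D(-17, k(-14)) - 1*27616 = 0 - 1*27616 = 0 - 27616 = -27616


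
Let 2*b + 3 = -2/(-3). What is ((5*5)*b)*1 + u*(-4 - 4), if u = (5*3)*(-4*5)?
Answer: 14225/6 ≈ 2370.8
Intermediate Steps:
u = -300 (u = 15*(-20) = -300)
b = -7/6 (b = -3/2 + (-2/(-3))/2 = -3/2 + (-2*(-⅓))/2 = -3/2 + (½)*(⅔) = -3/2 + ⅓ = -7/6 ≈ -1.1667)
((5*5)*b)*1 + u*(-4 - 4) = ((5*5)*(-7/6))*1 - 300*(-4 - 4) = (25*(-7/6))*1 - 300*(-8) = -175/6*1 + 2400 = -175/6 + 2400 = 14225/6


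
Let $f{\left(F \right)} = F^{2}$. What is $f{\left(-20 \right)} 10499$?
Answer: $4199600$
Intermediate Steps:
$f{\left(-20 \right)} 10499 = \left(-20\right)^{2} \cdot 10499 = 400 \cdot 10499 = 4199600$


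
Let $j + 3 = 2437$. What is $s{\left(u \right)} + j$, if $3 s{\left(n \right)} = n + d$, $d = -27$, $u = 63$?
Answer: $2446$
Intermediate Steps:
$s{\left(n \right)} = -9 + \frac{n}{3}$ ($s{\left(n \right)} = \frac{n - 27}{3} = \frac{-27 + n}{3} = -9 + \frac{n}{3}$)
$j = 2434$ ($j = -3 + 2437 = 2434$)
$s{\left(u \right)} + j = \left(-9 + \frac{1}{3} \cdot 63\right) + 2434 = \left(-9 + 21\right) + 2434 = 12 + 2434 = 2446$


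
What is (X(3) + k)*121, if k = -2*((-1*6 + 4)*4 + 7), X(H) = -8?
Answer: -726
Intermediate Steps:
k = 2 (k = -2*((-6 + 4)*4 + 7) = -2*(-2*4 + 7) = -2*(-8 + 7) = -2*(-1) = 2)
(X(3) + k)*121 = (-8 + 2)*121 = -6*121 = -726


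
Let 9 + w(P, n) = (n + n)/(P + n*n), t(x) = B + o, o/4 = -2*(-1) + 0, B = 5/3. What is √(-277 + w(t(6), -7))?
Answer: I*√554158/44 ≈ 16.919*I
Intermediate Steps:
B = 5/3 (B = 5*(⅓) = 5/3 ≈ 1.6667)
o = 8 (o = 4*(-2*(-1) + 0) = 4*(2 + 0) = 4*2 = 8)
t(x) = 29/3 (t(x) = 5/3 + 8 = 29/3)
w(P, n) = -9 + 2*n/(P + n²) (w(P, n) = -9 + (n + n)/(P + n*n) = -9 + (2*n)/(P + n²) = -9 + 2*n/(P + n²))
√(-277 + w(t(6), -7)) = √(-277 + (-9*29/3 - 9*(-7)² + 2*(-7))/(29/3 + (-7)²)) = √(-277 + (-87 - 9*49 - 14)/(29/3 + 49)) = √(-277 + (-87 - 441 - 14)/(176/3)) = √(-277 + (3/176)*(-542)) = √(-277 - 813/88) = √(-25189/88) = I*√554158/44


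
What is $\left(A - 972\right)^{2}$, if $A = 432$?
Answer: $291600$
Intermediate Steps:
$\left(A - 972\right)^{2} = \left(432 - 972\right)^{2} = \left(-540\right)^{2} = 291600$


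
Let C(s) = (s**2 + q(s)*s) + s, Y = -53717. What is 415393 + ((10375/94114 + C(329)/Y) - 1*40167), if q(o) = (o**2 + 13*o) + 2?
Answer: 1893469525324563/5055521738 ≈ 3.7454e+5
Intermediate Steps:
q(o) = 2 + o**2 + 13*o
C(s) = s + s**2 + s*(2 + s**2 + 13*s) (C(s) = (s**2 + (2 + s**2 + 13*s)*s) + s = (s**2 + s*(2 + s**2 + 13*s)) + s = s + s**2 + s*(2 + s**2 + 13*s))
415393 + ((10375/94114 + C(329)/Y) - 1*40167) = 415393 + ((10375/94114 + (329*(3 + 329**2 + 14*329))/(-53717)) - 1*40167) = 415393 + ((10375*(1/94114) + (329*(3 + 108241 + 4606))*(-1/53717)) - 40167) = 415393 + ((10375/94114 + (329*112850)*(-1/53717)) - 40167) = 415393 + ((10375/94114 + 37127650*(-1/53717)) - 40167) = 415393 + ((10375/94114 - 37127650/53717) - 40167) = 415393 + (-3493674338225/5055521738 - 40167) = 415393 - 206558815988471/5055521738 = 1893469525324563/5055521738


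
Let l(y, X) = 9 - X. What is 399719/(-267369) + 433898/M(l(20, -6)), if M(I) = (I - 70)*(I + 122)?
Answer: -119022757027/2014625415 ≈ -59.079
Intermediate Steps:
M(I) = (-70 + I)*(122 + I)
399719/(-267369) + 433898/M(l(20, -6)) = 399719/(-267369) + 433898/(-8540 + (9 - 1*(-6))² + 52*(9 - 1*(-6))) = 399719*(-1/267369) + 433898/(-8540 + (9 + 6)² + 52*(9 + 6)) = -399719/267369 + 433898/(-8540 + 15² + 52*15) = -399719/267369 + 433898/(-8540 + 225 + 780) = -399719/267369 + 433898/(-7535) = -399719/267369 + 433898*(-1/7535) = -399719/267369 - 433898/7535 = -119022757027/2014625415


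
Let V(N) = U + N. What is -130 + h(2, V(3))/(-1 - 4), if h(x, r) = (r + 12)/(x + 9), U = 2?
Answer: -7167/55 ≈ -130.31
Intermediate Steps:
V(N) = 2 + N
h(x, r) = (12 + r)/(9 + x)
-130 + h(2, V(3))/(-1 - 4) = -130 + ((12 + (2 + 3))/(9 + 2))/(-1 - 4) = -130 + ((12 + 5)/11)/(-5) = -130 + ((1/11)*17)*(-⅕) = -130 + (17/11)*(-⅕) = -130 - 17/55 = -7167/55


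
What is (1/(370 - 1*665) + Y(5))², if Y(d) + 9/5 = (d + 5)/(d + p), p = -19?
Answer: 27029601/4264225 ≈ 6.3387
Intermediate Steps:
Y(d) = -9/5 + (5 + d)/(-19 + d) (Y(d) = -9/5 + (d + 5)/(d - 19) = -9/5 + (5 + d)/(-19 + d))
(1/(370 - 1*665) + Y(5))² = (1/(370 - 1*665) + 4*(49 - 1*5)/(5*(-19 + 5)))² = (1/(370 - 665) + (⅘)*(49 - 5)/(-14))² = (1/(-295) + (⅘)*(-1/14)*44)² = (-1/295 - 88/35)² = (-5199/2065)² = 27029601/4264225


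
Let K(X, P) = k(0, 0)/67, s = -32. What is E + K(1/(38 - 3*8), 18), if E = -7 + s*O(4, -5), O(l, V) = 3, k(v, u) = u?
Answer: -103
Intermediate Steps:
K(X, P) = 0 (K(X, P) = 0/67 = 0*(1/67) = 0)
E = -103 (E = -7 - 32*3 = -7 - 96 = -103)
E + K(1/(38 - 3*8), 18) = -103 + 0 = -103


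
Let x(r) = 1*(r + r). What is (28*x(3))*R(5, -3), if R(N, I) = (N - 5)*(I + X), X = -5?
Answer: 0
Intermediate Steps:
x(r) = 2*r (x(r) = 1*(2*r) = 2*r)
R(N, I) = (-5 + I)*(-5 + N) (R(N, I) = (N - 5)*(I - 5) = (-5 + N)*(-5 + I) = (-5 + I)*(-5 + N))
(28*x(3))*R(5, -3) = (28*(2*3))*(25 - 5*(-3) - 5*5 - 3*5) = (28*6)*(25 + 15 - 25 - 15) = 168*0 = 0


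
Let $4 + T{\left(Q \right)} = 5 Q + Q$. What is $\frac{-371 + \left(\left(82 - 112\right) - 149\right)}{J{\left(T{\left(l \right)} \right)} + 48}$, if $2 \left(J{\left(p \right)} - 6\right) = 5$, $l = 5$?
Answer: $- \frac{1100}{113} \approx -9.7345$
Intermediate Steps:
$T{\left(Q \right)} = -4 + 6 Q$ ($T{\left(Q \right)} = -4 + \left(5 Q + Q\right) = -4 + 6 Q$)
$J{\left(p \right)} = \frac{17}{2}$ ($J{\left(p \right)} = 6 + \frac{1}{2} \cdot 5 = 6 + \frac{5}{2} = \frac{17}{2}$)
$\frac{-371 + \left(\left(82 - 112\right) - 149\right)}{J{\left(T{\left(l \right)} \right)} + 48} = \frac{-371 + \left(\left(82 - 112\right) - 149\right)}{\frac{17}{2} + 48} = \frac{-371 - 179}{\frac{113}{2}} = \left(-371 - 179\right) \frac{2}{113} = \left(-550\right) \frac{2}{113} = - \frac{1100}{113}$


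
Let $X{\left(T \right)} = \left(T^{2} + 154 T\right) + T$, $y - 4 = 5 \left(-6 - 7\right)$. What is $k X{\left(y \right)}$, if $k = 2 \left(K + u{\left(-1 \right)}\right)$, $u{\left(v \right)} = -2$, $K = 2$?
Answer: $0$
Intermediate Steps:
$y = -61$ ($y = 4 + 5 \left(-6 - 7\right) = 4 + 5 \left(-13\right) = 4 - 65 = -61$)
$X{\left(T \right)} = T^{2} + 155 T$
$k = 0$ ($k = 2 \left(2 - 2\right) = 2 \cdot 0 = 0$)
$k X{\left(y \right)} = 0 \left(- 61 \left(155 - 61\right)\right) = 0 \left(\left(-61\right) 94\right) = 0 \left(-5734\right) = 0$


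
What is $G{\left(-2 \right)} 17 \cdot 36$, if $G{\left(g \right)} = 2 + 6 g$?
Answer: $-6120$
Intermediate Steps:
$G{\left(-2 \right)} 17 \cdot 36 = \left(2 + 6 \left(-2\right)\right) 17 \cdot 36 = \left(2 - 12\right) 17 \cdot 36 = \left(-10\right) 17 \cdot 36 = \left(-170\right) 36 = -6120$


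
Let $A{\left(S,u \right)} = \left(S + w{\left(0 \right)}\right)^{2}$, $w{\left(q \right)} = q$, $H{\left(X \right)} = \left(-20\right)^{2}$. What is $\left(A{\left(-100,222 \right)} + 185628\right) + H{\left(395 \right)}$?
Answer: $196028$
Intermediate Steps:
$H{\left(X \right)} = 400$
$A{\left(S,u \right)} = S^{2}$ ($A{\left(S,u \right)} = \left(S + 0\right)^{2} = S^{2}$)
$\left(A{\left(-100,222 \right)} + 185628\right) + H{\left(395 \right)} = \left(\left(-100\right)^{2} + 185628\right) + 400 = \left(10000 + 185628\right) + 400 = 195628 + 400 = 196028$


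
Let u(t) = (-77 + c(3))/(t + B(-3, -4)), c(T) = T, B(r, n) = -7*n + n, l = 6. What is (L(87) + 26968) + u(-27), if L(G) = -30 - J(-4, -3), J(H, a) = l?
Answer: 80870/3 ≈ 26957.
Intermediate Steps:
J(H, a) = 6
B(r, n) = -6*n
L(G) = -36 (L(G) = -30 - 1*6 = -30 - 6 = -36)
u(t) = -74/(24 + t) (u(t) = (-77 + 3)/(t - 6*(-4)) = -74/(t + 24) = -74/(24 + t))
(L(87) + 26968) + u(-27) = (-36 + 26968) - 74/(24 - 27) = 26932 - 74/(-3) = 26932 - 74*(-⅓) = 26932 + 74/3 = 80870/3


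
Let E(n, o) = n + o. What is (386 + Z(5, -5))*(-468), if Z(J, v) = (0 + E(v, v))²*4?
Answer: -367848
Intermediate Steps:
Z(J, v) = 16*v² (Z(J, v) = (0 + (v + v))²*4 = (0 + 2*v)²*4 = (2*v)²*4 = (4*v²)*4 = 16*v²)
(386 + Z(5, -5))*(-468) = (386 + 16*(-5)²)*(-468) = (386 + 16*25)*(-468) = (386 + 400)*(-468) = 786*(-468) = -367848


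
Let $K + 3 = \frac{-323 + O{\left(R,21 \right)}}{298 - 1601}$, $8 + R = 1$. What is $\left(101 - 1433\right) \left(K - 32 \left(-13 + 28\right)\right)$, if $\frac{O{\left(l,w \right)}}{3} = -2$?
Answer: $\frac{837854640}{1303} \approx 6.4302 \cdot 10^{5}$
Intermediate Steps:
$R = -7$ ($R = -8 + 1 = -7$)
$O{\left(l,w \right)} = -6$ ($O{\left(l,w \right)} = 3 \left(-2\right) = -6$)
$K = - \frac{3580}{1303}$ ($K = -3 + \frac{-323 - 6}{298 - 1601} = -3 - \frac{329}{-1303} = -3 - - \frac{329}{1303} = -3 + \frac{329}{1303} = - \frac{3580}{1303} \approx -2.7475$)
$\left(101 - 1433\right) \left(K - 32 \left(-13 + 28\right)\right) = \left(101 - 1433\right) \left(- \frac{3580}{1303} - 32 \left(-13 + 28\right)\right) = - 1332 \left(- \frac{3580}{1303} - 480\right) = \left(-1332\right) \left(- \frac{629020}{1303}\right) = \frac{837854640}{1303}$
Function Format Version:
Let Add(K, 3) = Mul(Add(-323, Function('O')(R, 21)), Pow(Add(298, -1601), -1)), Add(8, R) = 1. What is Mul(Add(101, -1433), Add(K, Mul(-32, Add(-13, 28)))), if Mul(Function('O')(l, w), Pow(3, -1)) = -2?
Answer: Rational(837854640, 1303) ≈ 6.4302e+5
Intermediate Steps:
R = -7 (R = Add(-8, 1) = -7)
Function('O')(l, w) = -6 (Function('O')(l, w) = Mul(3, -2) = -6)
K = Rational(-3580, 1303) (K = Add(-3, Mul(Add(-323, -6), Pow(Add(298, -1601), -1))) = Add(-3, Mul(-329, Pow(-1303, -1))) = Add(-3, Mul(-329, Rational(-1, 1303))) = Add(-3, Rational(329, 1303)) = Rational(-3580, 1303) ≈ -2.7475)
Mul(Add(101, -1433), Add(K, Mul(-32, Add(-13, 28)))) = Mul(Add(101, -1433), Add(Rational(-3580, 1303), Mul(-32, Add(-13, 28)))) = Mul(-1332, Add(Rational(-3580, 1303), Mul(-32, 15))) = Mul(-1332, Add(Rational(-3580, 1303), -480)) = Mul(-1332, Rational(-629020, 1303)) = Rational(837854640, 1303)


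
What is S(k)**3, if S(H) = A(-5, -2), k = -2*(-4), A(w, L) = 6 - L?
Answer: 512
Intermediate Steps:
k = 8
S(H) = 8 (S(H) = 6 - 1*(-2) = 6 + 2 = 8)
S(k)**3 = 8**3 = 512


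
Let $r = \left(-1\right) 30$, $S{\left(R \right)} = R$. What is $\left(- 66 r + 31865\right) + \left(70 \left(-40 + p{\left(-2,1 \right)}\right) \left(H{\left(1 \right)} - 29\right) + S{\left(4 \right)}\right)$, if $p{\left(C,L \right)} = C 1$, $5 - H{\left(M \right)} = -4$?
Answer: $92649$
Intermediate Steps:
$H{\left(M \right)} = 9$ ($H{\left(M \right)} = 5 - -4 = 5 + 4 = 9$)
$p{\left(C,L \right)} = C$
$r = -30$
$\left(- 66 r + 31865\right) + \left(70 \left(-40 + p{\left(-2,1 \right)}\right) \left(H{\left(1 \right)} - 29\right) + S{\left(4 \right)}\right) = \left(\left(-66\right) \left(-30\right) + 31865\right) + \left(70 \left(-40 - 2\right) \left(9 - 29\right) + 4\right) = \left(1980 + 31865\right) + \left(70 \left(\left(-42\right) \left(-20\right)\right) + 4\right) = 33845 + \left(70 \cdot 840 + 4\right) = 33845 + \left(58800 + 4\right) = 33845 + 58804 = 92649$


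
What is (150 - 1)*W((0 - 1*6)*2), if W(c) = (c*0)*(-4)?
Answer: 0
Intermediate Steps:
W(c) = 0 (W(c) = 0*(-4) = 0)
(150 - 1)*W((0 - 1*6)*2) = (150 - 1)*0 = 149*0 = 0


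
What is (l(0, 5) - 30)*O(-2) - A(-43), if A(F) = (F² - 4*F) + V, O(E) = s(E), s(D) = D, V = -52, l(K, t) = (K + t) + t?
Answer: -1929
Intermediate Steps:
l(K, t) = K + 2*t
O(E) = E
A(F) = -52 + F² - 4*F (A(F) = (F² - 4*F) - 52 = -52 + F² - 4*F)
(l(0, 5) - 30)*O(-2) - A(-43) = ((0 + 2*5) - 30)*(-2) - (-52 + (-43)² - 4*(-43)) = ((0 + 10) - 30)*(-2) - (-52 + 1849 + 172) = (10 - 30)*(-2) - 1*1969 = -20*(-2) - 1969 = 40 - 1969 = -1929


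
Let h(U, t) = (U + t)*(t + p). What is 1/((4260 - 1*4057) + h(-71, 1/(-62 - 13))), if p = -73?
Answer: 5625/30307051 ≈ 0.00018560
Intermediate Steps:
h(U, t) = (-73 + t)*(U + t) (h(U, t) = (U + t)*(t - 73) = (U + t)*(-73 + t) = (-73 + t)*(U + t))
1/((4260 - 1*4057) + h(-71, 1/(-62 - 13))) = 1/((4260 - 1*4057) + ((1/(-62 - 13))**2 - 73*(-71) - 73/(-62 - 13) - 71/(-62 - 13))) = 1/((4260 - 4057) + ((1/(-75))**2 + 5183 - 73/(-75) - 71/(-75))) = 1/(203 + ((-1/75)**2 + 5183 - 73*(-1/75) - 71*(-1/75))) = 1/(203 + (1/5625 + 5183 + 73/75 + 71/75)) = 1/(203 + 29165176/5625) = 1/(30307051/5625) = 5625/30307051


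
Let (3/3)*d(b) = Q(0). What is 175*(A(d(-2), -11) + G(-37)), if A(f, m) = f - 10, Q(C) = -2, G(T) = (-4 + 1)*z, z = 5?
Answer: -4725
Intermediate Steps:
G(T) = -15 (G(T) = (-4 + 1)*5 = -3*5 = -15)
d(b) = -2
A(f, m) = -10 + f
175*(A(d(-2), -11) + G(-37)) = 175*((-10 - 2) - 15) = 175*(-12 - 15) = 175*(-27) = -4725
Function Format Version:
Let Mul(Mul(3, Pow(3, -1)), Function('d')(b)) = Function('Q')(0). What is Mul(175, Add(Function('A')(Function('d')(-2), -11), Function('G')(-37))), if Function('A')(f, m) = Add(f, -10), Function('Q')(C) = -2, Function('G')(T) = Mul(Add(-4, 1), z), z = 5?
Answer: -4725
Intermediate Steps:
Function('G')(T) = -15 (Function('G')(T) = Mul(Add(-4, 1), 5) = Mul(-3, 5) = -15)
Function('d')(b) = -2
Function('A')(f, m) = Add(-10, f)
Mul(175, Add(Function('A')(Function('d')(-2), -11), Function('G')(-37))) = Mul(175, Add(Add(-10, -2), -15)) = Mul(175, Add(-12, -15)) = Mul(175, -27) = -4725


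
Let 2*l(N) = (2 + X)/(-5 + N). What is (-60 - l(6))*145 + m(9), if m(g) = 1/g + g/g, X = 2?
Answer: -80900/9 ≈ -8988.9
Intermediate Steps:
m(g) = 1 + 1/g (m(g) = 1/g + 1 = 1 + 1/g)
l(N) = 2/(-5 + N) (l(N) = ((2 + 2)/(-5 + N))/2 = (4/(-5 + N))/2 = 2/(-5 + N))
(-60 - l(6))*145 + m(9) = (-60 - 2/(-5 + 6))*145 + (1 + 9)/9 = (-60 - 2/1)*145 + (⅑)*10 = (-60 - 2)*145 + 10/9 = -62*145 + 10/9 = -8990 + 10/9 = -80900/9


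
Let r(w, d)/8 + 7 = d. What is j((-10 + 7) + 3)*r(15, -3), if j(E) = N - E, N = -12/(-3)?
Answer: -320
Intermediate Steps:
r(w, d) = -56 + 8*d
N = 4 (N = -12*(-⅓) = 4)
j(E) = 4 - E
j((-10 + 7) + 3)*r(15, -3) = (4 - ((-10 + 7) + 3))*(-56 + 8*(-3)) = (4 - (-3 + 3))*(-56 - 24) = (4 - 1*0)*(-80) = (4 + 0)*(-80) = 4*(-80) = -320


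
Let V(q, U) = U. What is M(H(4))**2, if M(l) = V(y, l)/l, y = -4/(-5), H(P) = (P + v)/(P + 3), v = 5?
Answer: 1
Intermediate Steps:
H(P) = (5 + P)/(3 + P) (H(P) = (P + 5)/(P + 3) = (5 + P)/(3 + P))
y = 4/5 (y = -4*(-1/5) = 4/5 ≈ 0.80000)
M(l) = 1 (M(l) = l/l = 1)
M(H(4))**2 = 1**2 = 1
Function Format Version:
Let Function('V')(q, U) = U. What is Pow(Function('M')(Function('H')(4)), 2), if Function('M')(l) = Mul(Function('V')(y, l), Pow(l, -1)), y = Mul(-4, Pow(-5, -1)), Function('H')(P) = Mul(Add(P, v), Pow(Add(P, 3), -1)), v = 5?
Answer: 1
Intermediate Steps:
Function('H')(P) = Mul(Pow(Add(3, P), -1), Add(5, P)) (Function('H')(P) = Mul(Add(P, 5), Pow(Add(P, 3), -1)) = Mul(Add(5, P), Pow(Add(3, P), -1)) = Mul(Pow(Add(3, P), -1), Add(5, P)))
y = Rational(4, 5) (y = Mul(-4, Rational(-1, 5)) = Rational(4, 5) ≈ 0.80000)
Function('M')(l) = 1 (Function('M')(l) = Mul(l, Pow(l, -1)) = 1)
Pow(Function('M')(Function('H')(4)), 2) = Pow(1, 2) = 1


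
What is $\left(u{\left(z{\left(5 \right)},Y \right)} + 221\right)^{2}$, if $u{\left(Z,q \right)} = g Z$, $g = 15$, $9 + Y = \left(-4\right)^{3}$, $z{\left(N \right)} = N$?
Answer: $87616$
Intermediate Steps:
$Y = -73$ ($Y = -9 + \left(-4\right)^{3} = -9 - 64 = -73$)
$u{\left(Z,q \right)} = 15 Z$
$\left(u{\left(z{\left(5 \right)},Y \right)} + 221\right)^{2} = \left(15 \cdot 5 + 221\right)^{2} = \left(75 + 221\right)^{2} = 296^{2} = 87616$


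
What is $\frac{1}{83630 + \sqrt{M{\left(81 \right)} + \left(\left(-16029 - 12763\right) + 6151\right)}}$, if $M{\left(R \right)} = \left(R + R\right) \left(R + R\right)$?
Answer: $\frac{83630}{6993973297} - \frac{\sqrt{3603}}{6993973297} \approx 1.1949 \cdot 10^{-5}$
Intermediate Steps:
$M{\left(R \right)} = 4 R^{2}$ ($M{\left(R \right)} = 2 R 2 R = 4 R^{2}$)
$\frac{1}{83630 + \sqrt{M{\left(81 \right)} + \left(\left(-16029 - 12763\right) + 6151\right)}} = \frac{1}{83630 + \sqrt{4 \cdot 81^{2} + \left(\left(-16029 - 12763\right) + 6151\right)}} = \frac{1}{83630 + \sqrt{4 \cdot 6561 + \left(-28792 + 6151\right)}} = \frac{1}{83630 + \sqrt{26244 - 22641}} = \frac{1}{83630 + \sqrt{3603}}$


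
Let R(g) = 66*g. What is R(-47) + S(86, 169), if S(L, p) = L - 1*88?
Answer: -3104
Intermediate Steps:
S(L, p) = -88 + L (S(L, p) = L - 88 = -88 + L)
R(-47) + S(86, 169) = 66*(-47) + (-88 + 86) = -3102 - 2 = -3104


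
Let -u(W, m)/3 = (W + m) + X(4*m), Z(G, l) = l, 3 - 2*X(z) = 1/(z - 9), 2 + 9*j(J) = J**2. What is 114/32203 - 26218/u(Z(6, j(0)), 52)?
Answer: 252028467531/1536340724 ≈ 164.04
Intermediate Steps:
j(J) = -2/9 + J**2/9
X(z) = 3/2 - 1/(2*(-9 + z)) (X(z) = 3/2 - 1/(2*(z - 9)) = 3/2 - 1/(2*(-9 + z)))
u(W, m) = -3*W - 3*m - 3*(-28 + 12*m)/(2*(-9 + 4*m)) (u(W, m) = -3*((W + m) + (-28 + 3*(4*m))/(2*(-9 + 4*m))) = -3*((W + m) + (-28 + 12*m)/(2*(-9 + 4*m))) = -3*(W + m + (-28 + 12*m)/(2*(-9 + 4*m))) = -3*W - 3*m - 3*(-28 + 12*m)/(2*(-9 + 4*m)))
114/32203 - 26218/u(Z(6, j(0)), 52) = 114/32203 - 26218*(-9 + 4*52)/(3*(14 - 6*52 - (-9 + 4*52)*((-2/9 + (1/9)*0**2) + 52))) = 114*(1/32203) - 26218*(-9 + 208)/(3*(14 - 312 - (-9 + 208)*((-2/9 + (1/9)*0) + 52))) = 114/32203 - 26218*199/(3*(14 - 312 - 1*199*((-2/9 + 0) + 52))) = 114/32203 - 26218*199/(3*(14 - 312 - 1*199*(-2/9 + 52))) = 114/32203 - 26218*199/(3*(14 - 312 - 1*199*466/9)) = 114/32203 - 26218*199/(3*(14 - 312 - 92734/9)) = 114/32203 - 26218/(3*(1/199)*(-95416/9)) = 114/32203 - 26218/(-95416/597) = 114/32203 - 26218*(-597/95416) = 114/32203 + 7826073/47708 = 252028467531/1536340724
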